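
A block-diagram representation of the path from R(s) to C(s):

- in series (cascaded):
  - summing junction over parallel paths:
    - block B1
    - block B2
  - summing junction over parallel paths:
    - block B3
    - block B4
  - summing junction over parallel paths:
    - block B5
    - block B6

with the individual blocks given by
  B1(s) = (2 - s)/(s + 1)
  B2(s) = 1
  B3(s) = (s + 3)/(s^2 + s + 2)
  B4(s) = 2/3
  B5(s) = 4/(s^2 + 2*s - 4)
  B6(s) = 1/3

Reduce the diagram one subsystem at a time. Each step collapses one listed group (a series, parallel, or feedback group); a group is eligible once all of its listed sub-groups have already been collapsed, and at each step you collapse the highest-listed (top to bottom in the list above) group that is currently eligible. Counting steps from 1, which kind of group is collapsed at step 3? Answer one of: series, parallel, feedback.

Step 1 - reduce the parallel group B1, B2
Step 2 - sum the parallel branches B3, B4
Step 3 - sum the parallel branches B5, B6
Step 4 - combine (B1+B2), (B3+B4), (B5+B6) in series
The group at step 3 is a parallel group.

Final answer: parallel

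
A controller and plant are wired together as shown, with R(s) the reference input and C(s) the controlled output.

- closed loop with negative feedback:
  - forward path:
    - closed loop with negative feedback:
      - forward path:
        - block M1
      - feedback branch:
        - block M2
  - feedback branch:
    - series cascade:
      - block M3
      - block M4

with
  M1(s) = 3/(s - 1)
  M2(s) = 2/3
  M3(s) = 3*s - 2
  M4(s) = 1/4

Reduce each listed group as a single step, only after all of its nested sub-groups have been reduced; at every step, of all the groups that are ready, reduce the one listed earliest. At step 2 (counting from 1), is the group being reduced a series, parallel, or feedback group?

[1] close the feedback loop around M1, M2
[2] combine M3, M4 in series
[3] collapse the loop ([M1/(1+M1*M2)] forward, (M3*M4) return)
At step 2 the group reduced is series.

Hence the answer: series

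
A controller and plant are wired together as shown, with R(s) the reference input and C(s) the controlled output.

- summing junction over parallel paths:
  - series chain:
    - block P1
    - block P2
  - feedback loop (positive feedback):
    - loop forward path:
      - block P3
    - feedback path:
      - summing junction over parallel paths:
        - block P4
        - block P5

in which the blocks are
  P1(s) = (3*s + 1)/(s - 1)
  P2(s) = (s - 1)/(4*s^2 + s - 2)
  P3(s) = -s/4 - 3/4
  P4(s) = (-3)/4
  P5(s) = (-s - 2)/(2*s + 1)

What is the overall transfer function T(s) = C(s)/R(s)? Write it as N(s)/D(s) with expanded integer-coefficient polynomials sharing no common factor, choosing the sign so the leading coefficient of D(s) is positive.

Answer: (32*s^4 + 150*s^3 + 97*s^2 + 16*s - 7)/(40*s^4 + 46*s^3 + 57*s^2 - s - 34)

Working:
Step 1: series reduction of P1, P2: (3*s + 1)/(4*s^2 + s - 2)
Step 2: reduce the parallel group P4, P5: (-10*s - 11)/(8*s + 4)
Step 3: close the feedback loop around P3, (P4+P5): (8*s^2 + 28*s + 12)/(10*s^2 + 9*s + 17)
Step 4: combine (P1*P2), [P3/(1-P3*(P4+P5))] in parallel, giving the overall T(s)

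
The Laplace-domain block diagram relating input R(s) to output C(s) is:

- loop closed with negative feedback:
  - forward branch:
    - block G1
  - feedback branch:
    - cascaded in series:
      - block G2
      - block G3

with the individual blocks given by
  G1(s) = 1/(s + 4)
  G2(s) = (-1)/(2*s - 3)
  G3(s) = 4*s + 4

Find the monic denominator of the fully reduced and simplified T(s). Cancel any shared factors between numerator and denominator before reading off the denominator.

Answer: s^2 + s/2 - 8

Working:
[1] multiply G2, G3 (series), giving (-4*s - 4)/(2*s - 3)
[2] reduce the feedback loop with forward G1 and return (G2*G3), giving (2*s - 3)/(2*s^2 + s - 16)
That last expression is T(s), already simplified. Scaling its denominator by 1/2 (the reciprocal of the leading coefficient) yields the monic denominator.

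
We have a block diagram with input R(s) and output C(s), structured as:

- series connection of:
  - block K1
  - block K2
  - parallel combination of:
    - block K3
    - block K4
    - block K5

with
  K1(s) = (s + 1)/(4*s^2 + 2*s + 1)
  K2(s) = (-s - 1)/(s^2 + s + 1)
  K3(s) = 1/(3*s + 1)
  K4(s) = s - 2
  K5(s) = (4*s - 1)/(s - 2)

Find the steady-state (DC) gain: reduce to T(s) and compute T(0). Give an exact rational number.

Answer: 1/2

Working:
[1] add K3, K4, K5 (parallel) = (3*s^3 + s^2 + 10*s + 1)/(3*s^2 - 5*s - 2)
[2] cascade K1, K2, (K3+K4+K5) = (-3*s^5 - 7*s^4 - 15*s^3 - 22*s^2 - 12*s - 1)/(12*s^6 - 2*s^5 - 17*s^4 - 38*s^3 - 26*s^2 - 11*s - 2)
Step 2 gives the overall T(s). Then T(0) = -1/(-2) = 1/2.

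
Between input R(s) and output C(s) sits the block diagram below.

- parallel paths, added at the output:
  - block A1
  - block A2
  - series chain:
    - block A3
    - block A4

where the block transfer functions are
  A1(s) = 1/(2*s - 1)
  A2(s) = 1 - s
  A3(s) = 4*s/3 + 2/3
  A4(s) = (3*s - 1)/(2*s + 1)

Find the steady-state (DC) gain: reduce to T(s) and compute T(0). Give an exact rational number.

Step 1. multiply A3, A4 (series): 2*s - 2/3
Step 2. sum the parallel branches A1, A2, (A3*A4): (6*s^2 - s + 2)/(6*s - 3)
Step 2 gives the overall T(s). Then T(0) = 2/(-3) = -2/3.

Final answer: -2/3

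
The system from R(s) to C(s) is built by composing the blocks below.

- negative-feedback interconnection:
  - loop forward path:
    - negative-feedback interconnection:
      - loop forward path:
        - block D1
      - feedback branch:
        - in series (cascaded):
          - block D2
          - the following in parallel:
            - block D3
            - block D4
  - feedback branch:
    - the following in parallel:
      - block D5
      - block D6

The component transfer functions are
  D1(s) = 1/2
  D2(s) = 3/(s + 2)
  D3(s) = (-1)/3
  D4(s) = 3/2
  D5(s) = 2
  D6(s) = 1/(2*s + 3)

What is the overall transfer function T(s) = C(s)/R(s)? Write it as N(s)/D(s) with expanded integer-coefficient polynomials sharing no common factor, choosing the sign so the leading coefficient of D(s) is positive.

First reduce the diagram to T(s).

[1] sum the parallel branches D3, D4 -> 7/6
[2] cascade D2, (D3+D4) -> 7/(2*s + 4)
[3] collapse the loop (D1 forward, (D2*(D3+D4)) return) -> (2*s + 4)/(4*s + 15)
[4] reduce the parallel group D5, D6 -> (4*s + 7)/(2*s + 3)
[5] reduce the feedback loop with forward [D1/(1+D1*(D2*(D3+D4)))] and return (D5+D6); the result is T(s) itself (integer coefficients, no common factor, positive leading denominator coefficient)

Answer: (4*s^2 + 14*s + 12)/(16*s^2 + 72*s + 73)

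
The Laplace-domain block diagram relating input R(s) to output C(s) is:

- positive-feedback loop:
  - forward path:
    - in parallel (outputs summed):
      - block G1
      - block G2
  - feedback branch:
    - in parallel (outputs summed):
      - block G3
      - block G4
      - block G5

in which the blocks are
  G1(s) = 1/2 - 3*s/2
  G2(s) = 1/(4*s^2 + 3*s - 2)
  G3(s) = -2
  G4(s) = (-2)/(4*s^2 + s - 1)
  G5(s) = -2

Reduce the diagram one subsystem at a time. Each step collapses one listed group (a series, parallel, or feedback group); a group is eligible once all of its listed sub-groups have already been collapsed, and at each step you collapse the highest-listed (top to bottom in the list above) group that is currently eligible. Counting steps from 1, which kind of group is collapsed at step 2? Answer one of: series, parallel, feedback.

(1) reduce the parallel group G1, G2
(2) sum the parallel branches G3, G4, G5
(3) close the feedback loop around (G1+G2), (G3+G4+G5)
Step 2 collapses a parallel group.

Answer: parallel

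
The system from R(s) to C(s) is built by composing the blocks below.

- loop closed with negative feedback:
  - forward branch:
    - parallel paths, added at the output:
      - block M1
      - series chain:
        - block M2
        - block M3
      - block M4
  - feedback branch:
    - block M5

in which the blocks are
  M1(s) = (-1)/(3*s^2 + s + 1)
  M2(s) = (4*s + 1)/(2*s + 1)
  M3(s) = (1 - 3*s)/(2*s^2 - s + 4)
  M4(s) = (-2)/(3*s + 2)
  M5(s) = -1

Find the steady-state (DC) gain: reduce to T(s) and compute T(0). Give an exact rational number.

Answer: -7/11

Working:
[1] cascade M2, M3: (-12*s^2 + s + 1)/(4*s^3 + 7*s + 4)
[2] reduce the parallel group M1, (M2*M3), M4: (-132*s^5 - 119*s^4 - 100*s^3 - 69*s^2 - 41*s - 14)/(36*s^6 + 36*s^5 + 83*s^4 + 107*s^3 + 71*s^2 + 34*s + 8)
[3] feedback reduction of (M1+(M2*M3)+M4), M5: (-132*s^5 - 119*s^4 - 100*s^3 - 69*s^2 - 41*s - 14)/(36*s^6 + 168*s^5 + 202*s^4 + 207*s^3 + 140*s^2 + 75*s + 22)
That last expression is T(s); at s = 0 only the constant terms survive, so T(0) = -14/22 = -7/11.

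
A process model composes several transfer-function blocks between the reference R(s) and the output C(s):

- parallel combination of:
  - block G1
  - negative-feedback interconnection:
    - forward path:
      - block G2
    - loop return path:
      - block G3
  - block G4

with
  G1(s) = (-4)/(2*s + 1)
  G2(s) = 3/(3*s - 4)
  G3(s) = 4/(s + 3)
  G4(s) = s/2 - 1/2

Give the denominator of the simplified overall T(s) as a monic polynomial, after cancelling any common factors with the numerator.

Reducing step by step:

(1) feedback reduction of G2, G3 -> (3*s + 9)/(3*s^2 + 5*s)
(2) add G1, [G2/(1+G2*G3)], G4 (parallel) -> (6*s^4 + 7*s^3 - 20*s^2 - 3*s + 18)/(12*s^3 + 26*s^2 + 10*s)
Step 2 gives the fully reduced T(s), with no common factor left to cancel. The denominator's leading coefficient is 12, so divide each of its coefficients by 12 to get the monic form.

Answer: s^3 + 13*s^2/6 + 5*s/6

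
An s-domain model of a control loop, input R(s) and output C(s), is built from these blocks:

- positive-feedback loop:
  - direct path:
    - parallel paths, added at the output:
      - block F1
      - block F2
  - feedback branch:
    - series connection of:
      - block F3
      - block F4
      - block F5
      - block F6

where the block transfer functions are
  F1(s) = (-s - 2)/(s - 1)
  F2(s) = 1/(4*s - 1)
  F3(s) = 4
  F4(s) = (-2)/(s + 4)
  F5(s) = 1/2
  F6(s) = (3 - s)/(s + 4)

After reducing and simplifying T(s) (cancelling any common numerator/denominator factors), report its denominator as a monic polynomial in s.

Answer: s^4 + 43*s^3/4 + s^2/4 - 37*s + 7

Working:
(1) add F1, F2 (parallel): (-4*s^2 - 6*s + 1)/(4*s^2 - 5*s + 1)
(2) multiply F3, F4, F5, F6 (series): (4*s - 12)/(s^2 + 8*s + 16)
(3) collapse the loop ((F1+F2) forward, (F3*F4*F5*F6) return): (-4*s^4 - 38*s^3 - 111*s^2 - 88*s + 16)/(4*s^4 + 43*s^3 + s^2 - 148*s + 28)
T(s) is the step-3 result (common factors already cancelled). Leading coefficient of the denominator: 4. Divide through by 4 for the monic polynomial.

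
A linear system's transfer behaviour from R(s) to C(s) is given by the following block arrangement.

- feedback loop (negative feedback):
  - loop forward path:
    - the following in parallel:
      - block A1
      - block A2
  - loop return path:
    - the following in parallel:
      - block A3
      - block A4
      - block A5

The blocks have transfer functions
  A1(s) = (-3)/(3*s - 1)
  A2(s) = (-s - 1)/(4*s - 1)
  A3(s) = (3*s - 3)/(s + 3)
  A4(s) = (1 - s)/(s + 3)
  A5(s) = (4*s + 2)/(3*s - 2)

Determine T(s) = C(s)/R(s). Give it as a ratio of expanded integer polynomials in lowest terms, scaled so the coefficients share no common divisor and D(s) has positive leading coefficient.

Step 1: reduce the parallel group A1, A2: (-3*s^2 - 14*s + 4)/(12*s^2 - 7*s + 1)
Step 2: sum the parallel branches A3, A4, A5: (10*s^2 + 4*s + 10)/(3*s^2 + 7*s - 6)
Step 3: close the feedback loop around (A1+A2), (A3+A4+A5) - this is the overall T(s), already in the required normalized form

Final answer: (-9*s^4 - 63*s^3 - 68*s^2 + 112*s - 24)/(6*s^4 - 89*s^3 - 164*s^2 - 75*s + 34)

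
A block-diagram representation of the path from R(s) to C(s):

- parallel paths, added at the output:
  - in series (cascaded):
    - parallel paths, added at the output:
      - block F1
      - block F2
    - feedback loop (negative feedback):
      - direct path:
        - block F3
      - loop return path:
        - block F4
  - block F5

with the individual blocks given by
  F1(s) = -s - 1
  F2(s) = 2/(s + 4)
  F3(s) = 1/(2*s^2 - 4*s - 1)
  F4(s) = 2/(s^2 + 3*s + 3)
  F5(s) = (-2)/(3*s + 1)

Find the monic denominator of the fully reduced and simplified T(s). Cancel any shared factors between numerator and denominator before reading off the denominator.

Reducing step by step:

(1) sum the parallel branches F1, F2: (-s^2 - 5*s - 2)/(s + 4)
(2) apply the feedback formula to F3, F4: (s^2 + 3*s + 3)/(2*s^4 + 2*s^3 - 7*s^2 - 15*s - 1)
(3) reduce the series chain (F1+F2), [F3/(1+F3*F4)]: (-s^4 - 8*s^3 - 20*s^2 - 21*s - 6)/(2*s^5 + 10*s^4 + s^3 - 43*s^2 - 61*s - 4)
(4) add ((F1+F2)*[F3/(1+F3*F4)]), F5 (parallel): (-7*s^5 - 45*s^4 - 70*s^3 + 3*s^2 + 83*s + 2)/(6*s^6 + 32*s^5 + 13*s^4 - 128*s^3 - 226*s^2 - 73*s - 4)
That last expression is T(s), already simplified. Scaling its denominator by 1/6 (the reciprocal of the leading coefficient) yields the monic denominator.

Answer: s^6 + 16*s^5/3 + 13*s^4/6 - 64*s^3/3 - 113*s^2/3 - 73*s/6 - 2/3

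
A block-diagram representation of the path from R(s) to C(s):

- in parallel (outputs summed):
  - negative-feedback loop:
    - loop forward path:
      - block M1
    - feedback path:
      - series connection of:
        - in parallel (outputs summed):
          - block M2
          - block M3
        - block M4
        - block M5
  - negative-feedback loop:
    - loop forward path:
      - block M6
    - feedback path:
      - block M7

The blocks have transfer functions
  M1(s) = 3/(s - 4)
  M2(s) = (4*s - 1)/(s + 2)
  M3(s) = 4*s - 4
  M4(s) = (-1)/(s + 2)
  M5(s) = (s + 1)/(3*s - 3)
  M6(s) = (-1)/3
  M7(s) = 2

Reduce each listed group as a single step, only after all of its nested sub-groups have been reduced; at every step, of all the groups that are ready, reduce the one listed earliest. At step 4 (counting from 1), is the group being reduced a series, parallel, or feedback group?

Step 1. sum the parallel branches M2, M3
Step 2. reduce the series chain (M2+M3), M4, M5
Step 3. apply the feedback formula to M1, ((M2+M3)*M4*M5)
Step 4. feedback reduction of M6, M7
Step 5. combine [M1/(1+M1*((M2+M3)*M4*M5))], [M6/(1+M6*M7)] in parallel
At step 4 the group reduced is feedback.

Hence the answer: feedback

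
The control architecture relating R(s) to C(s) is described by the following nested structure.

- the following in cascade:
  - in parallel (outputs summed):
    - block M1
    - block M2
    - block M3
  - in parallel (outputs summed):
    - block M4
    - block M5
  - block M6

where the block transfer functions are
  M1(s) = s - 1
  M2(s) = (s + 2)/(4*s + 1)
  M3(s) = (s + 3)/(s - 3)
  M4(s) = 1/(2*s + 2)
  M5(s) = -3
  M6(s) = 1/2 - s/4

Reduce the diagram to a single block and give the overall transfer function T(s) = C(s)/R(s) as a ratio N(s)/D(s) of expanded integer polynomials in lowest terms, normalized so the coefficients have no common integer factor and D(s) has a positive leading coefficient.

Step 1 - sum the parallel branches M1, M2, M3; result (4*s^3 - 10*s^2 + 20*s)/(4*s^2 - 11*s - 3)
Step 2 - parallel reduction of M4, M5; result (-6*s - 5)/(2*s + 2)
Step 3 - multiply (M1+M2+M3), (M4+M5), M6 (series) - this is the overall T(s), already in the required normalized form

Answer: (12*s^5 - 44*s^4 + 75*s^3 - 20*s^2 - 100*s)/(16*s^3 - 28*s^2 - 56*s - 12)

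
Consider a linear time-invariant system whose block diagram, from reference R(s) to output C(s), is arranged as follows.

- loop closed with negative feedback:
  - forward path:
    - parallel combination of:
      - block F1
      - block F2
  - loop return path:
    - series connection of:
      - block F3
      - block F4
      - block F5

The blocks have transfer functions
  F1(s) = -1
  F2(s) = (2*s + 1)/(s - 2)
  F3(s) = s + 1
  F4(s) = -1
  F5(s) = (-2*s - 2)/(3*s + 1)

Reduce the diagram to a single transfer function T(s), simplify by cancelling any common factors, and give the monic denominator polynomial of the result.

The answer is s^3 + 13*s^2/2 + 9*s/2 + 2.

Reasoning:
Step 1: combine F1, F2 in parallel -> (s + 3)/(s - 2)
Step 2: reduce the series chain F3, F4, F5 -> (2*s^2 + 4*s + 2)/(3*s + 1)
Step 3: close the feedback loop around (F1+F2), (F3*F4*F5) -> (3*s^2 + 10*s + 3)/(2*s^3 + 13*s^2 + 9*s + 4)
T(s) is the step-3 result (common factors already cancelled). Leading coefficient of the denominator: 2. Divide through by 2 for the monic polynomial.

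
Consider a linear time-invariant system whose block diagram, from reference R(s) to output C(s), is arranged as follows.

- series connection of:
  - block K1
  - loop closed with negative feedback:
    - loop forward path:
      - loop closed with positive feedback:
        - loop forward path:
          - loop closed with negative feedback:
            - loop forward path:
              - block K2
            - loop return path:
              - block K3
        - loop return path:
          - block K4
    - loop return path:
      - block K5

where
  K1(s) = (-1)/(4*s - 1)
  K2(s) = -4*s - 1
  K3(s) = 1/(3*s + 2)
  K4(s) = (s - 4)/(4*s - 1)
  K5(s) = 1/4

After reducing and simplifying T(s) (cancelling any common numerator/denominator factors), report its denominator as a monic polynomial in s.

(1) collapse the loop (K2 forward, K3 return) = (12*s^2 + 11*s + 2)/(s - 1)
(2) close the feedback loop around [K2/(1+K2*K3)], K4 = (-48*s^3 - 32*s^2 + 3*s + 2)/(12*s^3 - 41*s^2 - 37*s - 9)
(3) feedback reduction of [[K2/(1+K2*K3)]/(1-[K2/(1+K2*K3)]*K4)], K5 = (192*s^3 + 128*s^2 - 12*s - 8)/(196*s^2 + 145*s + 34)
(4) multiply K1, [[[K2/(1+K2*K3)]/(1-[K2/(1+K2*K3)]*K4)]/(1+[[K2/(1+K2*K3)]/(1-[K2/(1+K2*K3)]*K4)]*K5)] (series) = (-48*s^2 - 44*s - 8)/(196*s^2 + 145*s + 34)
The result of step 4 is T(s) in lowest terms. Its denominator has leading coefficient 196; dividing the denominator through by 196 makes it monic.

Answer: s^2 + 145*s/196 + 17/98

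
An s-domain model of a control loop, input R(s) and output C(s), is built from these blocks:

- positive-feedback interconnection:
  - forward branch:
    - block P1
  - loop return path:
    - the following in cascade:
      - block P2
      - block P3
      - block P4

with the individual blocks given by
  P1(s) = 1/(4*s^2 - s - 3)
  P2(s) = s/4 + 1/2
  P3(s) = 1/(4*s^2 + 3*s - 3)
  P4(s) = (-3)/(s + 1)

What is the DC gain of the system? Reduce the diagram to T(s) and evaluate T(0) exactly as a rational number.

Step 1: series reduction of P2, P3, P4: (-3*s - 6)/(16*s^3 + 28*s^2 - 12)
Step 2: apply the feedback formula to P1, (P2*P3*P4): (16*s^3 + 28*s^2 - 12)/(64*s^5 + 96*s^4 - 76*s^3 - 132*s^2 + 15*s + 42)
The step-2 result is T(s). Setting s = 0: T(0) = -12/42 = -2/7.

Hence the answer: -2/7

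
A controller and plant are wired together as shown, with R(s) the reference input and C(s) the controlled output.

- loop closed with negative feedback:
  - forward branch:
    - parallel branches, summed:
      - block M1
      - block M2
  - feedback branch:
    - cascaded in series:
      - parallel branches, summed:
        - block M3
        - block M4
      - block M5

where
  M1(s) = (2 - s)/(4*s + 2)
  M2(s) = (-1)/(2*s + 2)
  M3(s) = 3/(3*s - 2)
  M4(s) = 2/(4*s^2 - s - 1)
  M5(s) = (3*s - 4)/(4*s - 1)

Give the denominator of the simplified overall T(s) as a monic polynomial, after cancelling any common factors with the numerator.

[1] combine M1, M2 in parallel; result (-s^2 - s + 1)/(4*s^2 + 6*s + 2)
[2] parallel reduction of M3, M4; result (12*s^2 + 3*s - 7)/(12*s^3 - 11*s^2 - s + 2)
[3] cascade (M3+M4), M5; result (36*s^3 - 39*s^2 - 33*s + 28)/(48*s^4 - 56*s^3 + 7*s^2 + 9*s - 2)
[4] feedback reduction of (M1+M2), ((M3+M4)*M5); result (-48*s^6 + 8*s^5 + 97*s^4 - 72*s^3 + 11*s - 2)/(192*s^6 + 28*s^5 - 209*s^4 + 74*s^3 + 26*s^2 - 55*s + 24)
The result of step 4 is T(s) in lowest terms. Its denominator has leading coefficient 192; dividing the denominator through by 192 makes it monic.

Therefore the answer is s^6 + 7*s^5/48 - 209*s^4/192 + 37*s^3/96 + 13*s^2/96 - 55*s/192 + 1/8.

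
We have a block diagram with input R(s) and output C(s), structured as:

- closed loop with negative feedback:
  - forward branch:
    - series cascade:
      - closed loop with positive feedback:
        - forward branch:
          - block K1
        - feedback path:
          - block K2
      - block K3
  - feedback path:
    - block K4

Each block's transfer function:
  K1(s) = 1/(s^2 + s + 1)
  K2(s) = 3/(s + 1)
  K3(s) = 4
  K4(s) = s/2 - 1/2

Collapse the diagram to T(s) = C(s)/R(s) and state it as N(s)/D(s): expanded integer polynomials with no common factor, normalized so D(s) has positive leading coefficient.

First reduce the diagram to T(s).

Step 1 - close the feedback loop around K1, K2; result (s + 1)/(s^3 + 2*s^2 + 2*s - 2)
Step 2 - multiply [K1/(1-K1*K2)], K3 (series); result (4*s + 4)/(s^3 + 2*s^2 + 2*s - 2)
Step 3 - reduce the feedback loop with forward ([K1/(1-K1*K2)]*K3) and return K4; the result is T(s) itself (integer coefficients, no common factor, positive leading denominator coefficient)

Answer: (4*s + 4)/(s^3 + 4*s^2 + 2*s - 4)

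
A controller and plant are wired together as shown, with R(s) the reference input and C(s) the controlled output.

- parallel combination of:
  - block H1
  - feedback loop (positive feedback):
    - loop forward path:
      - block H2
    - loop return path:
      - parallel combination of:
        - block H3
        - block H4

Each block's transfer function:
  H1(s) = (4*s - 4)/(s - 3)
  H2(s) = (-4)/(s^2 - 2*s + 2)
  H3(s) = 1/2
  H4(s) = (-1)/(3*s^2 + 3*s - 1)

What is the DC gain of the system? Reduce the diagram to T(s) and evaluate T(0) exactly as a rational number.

1. sum the parallel branches H3, H4 -> (3*s^2 + 3*s - 3)/(6*s^2 + 6*s - 2)
2. close the feedback loop around H2, (H3+H4) -> (-12*s^2 - 12*s + 4)/(3*s^4 - 3*s^3 + 5*s^2 + 14*s - 8)
3. add H1, [H2/(1-H2*(H3+H4))] (parallel) -> (12*s^5 - 24*s^4 + 20*s^3 + 60*s^2 - 48*s + 20)/(3*s^5 - 12*s^4 + 14*s^3 - s^2 - 50*s + 24)
DC gain: substitute s = 0 into T(s) from step 3: T(0) = 20/24 = 5/6.

Hence the answer: 5/6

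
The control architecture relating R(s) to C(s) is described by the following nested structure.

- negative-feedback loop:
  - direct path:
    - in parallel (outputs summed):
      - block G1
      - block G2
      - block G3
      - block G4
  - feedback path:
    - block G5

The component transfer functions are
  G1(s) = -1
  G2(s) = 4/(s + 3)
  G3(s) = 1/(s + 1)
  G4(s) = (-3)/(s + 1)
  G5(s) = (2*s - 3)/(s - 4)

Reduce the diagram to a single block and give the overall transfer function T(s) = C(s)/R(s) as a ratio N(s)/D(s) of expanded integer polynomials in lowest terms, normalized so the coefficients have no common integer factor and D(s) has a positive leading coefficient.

Answer: (s^3 - 2*s^2 - 3*s - 20)/(s^3 + s^2 + 17*s - 3)

Working:
1. sum the parallel branches G1, G2, G3, G4, giving (-s^2 - 2*s - 5)/(s^2 + 4*s + 3)
2. collapse the loop ((G1+G2+G3+G4) forward, G5 return): this yields T(s), and no further normalization is needed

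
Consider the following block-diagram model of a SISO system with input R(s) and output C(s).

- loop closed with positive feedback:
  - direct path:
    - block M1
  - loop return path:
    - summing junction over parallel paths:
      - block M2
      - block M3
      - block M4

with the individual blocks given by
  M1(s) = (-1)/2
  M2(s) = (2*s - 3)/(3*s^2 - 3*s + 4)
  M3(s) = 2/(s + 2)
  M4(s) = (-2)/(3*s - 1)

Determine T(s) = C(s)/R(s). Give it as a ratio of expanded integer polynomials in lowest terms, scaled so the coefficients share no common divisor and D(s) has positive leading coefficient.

Reducing step by step:

[1] reduce the parallel group M2, M3, M4, giving (18*s^3 - 29*s^2 + 15*s - 18)/(9*s^4 + 6*s^3 - 9*s^2 + 26*s - 8)
[2] collapse the loop (M1 forward, (M2+M3+M4) return) - this is the overall T(s), already in the required normalized form

Answer: (-9*s^4 - 6*s^3 + 9*s^2 - 26*s + 8)/(18*s^4 + 30*s^3 - 47*s^2 + 67*s - 34)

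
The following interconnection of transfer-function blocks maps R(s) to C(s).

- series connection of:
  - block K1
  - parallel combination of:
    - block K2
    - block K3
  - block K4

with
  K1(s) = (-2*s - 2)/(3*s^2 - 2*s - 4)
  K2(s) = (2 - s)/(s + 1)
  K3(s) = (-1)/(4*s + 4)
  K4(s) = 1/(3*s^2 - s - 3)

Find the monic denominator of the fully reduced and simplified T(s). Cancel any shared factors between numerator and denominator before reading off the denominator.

1. reduce the parallel group K2, K3 gives (7 - 4*s)/(4*s + 4)
2. series reduction of K1, (K2+K3), K4 gives (4*s - 7)/(18*s^4 - 18*s^3 - 38*s^2 + 20*s + 24)
No further cancellation is possible in the step-2 result, so that is T(s). Its denominator becomes monic after dividing by the leading coefficient 18.

Final answer: s^4 - s^3 - 19*s^2/9 + 10*s/9 + 4/3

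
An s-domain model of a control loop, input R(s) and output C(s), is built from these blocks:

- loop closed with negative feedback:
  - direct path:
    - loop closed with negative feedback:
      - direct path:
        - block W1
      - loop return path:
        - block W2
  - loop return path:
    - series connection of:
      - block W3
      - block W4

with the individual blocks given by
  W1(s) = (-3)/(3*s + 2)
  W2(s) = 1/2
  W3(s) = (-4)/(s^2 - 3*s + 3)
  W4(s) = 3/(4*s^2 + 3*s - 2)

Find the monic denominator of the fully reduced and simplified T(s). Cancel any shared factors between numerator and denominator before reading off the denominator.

The answer is s^5 - 25*s^4/12 - s^3/8 + 91*s^2/24 - 7*s/8 + 11/4.

Reasoning:
[1] collapse the loop (W1 forward, W2 return) = (-6)/(6*s + 1)
[2] cascade W3, W4 = (-12)/(4*s^4 - 9*s^3 + s^2 + 15*s - 6)
[3] collapse the loop ([W1/(1+W1*W2)] forward, (W3*W4) return) = (-24*s^4 + 54*s^3 - 6*s^2 - 90*s + 36)/(24*s^5 - 50*s^4 - 3*s^3 + 91*s^2 - 21*s + 66)
That last expression is T(s), already simplified. Scaling its denominator by 1/24 (the reciprocal of the leading coefficient) yields the monic denominator.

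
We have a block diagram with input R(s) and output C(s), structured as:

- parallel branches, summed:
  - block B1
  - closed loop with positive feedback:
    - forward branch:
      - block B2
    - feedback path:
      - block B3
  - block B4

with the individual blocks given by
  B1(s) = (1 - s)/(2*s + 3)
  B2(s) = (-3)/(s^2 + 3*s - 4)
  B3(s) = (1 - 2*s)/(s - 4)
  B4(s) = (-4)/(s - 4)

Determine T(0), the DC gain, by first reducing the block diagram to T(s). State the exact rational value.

The answer is 112/57.

Reasoning:
(1) reduce the feedback loop with forward B2 and return B3 gives (12 - 3*s)/(s^3 - s^2 - 22*s + 19)
(2) sum the parallel branches B1, [B2/(1-B2*B3)], B4 gives (-s^5 - 2*s^4 + 3*s^3 + 102*s^2 + 271*s - 448)/(2*s^5 - 7*s^4 - 51*s^3 + 160*s^2 + 169*s - 228)
DC gain: substitute s = 0 into T(s) from step 2: T(0) = -448/(-228) = 112/57.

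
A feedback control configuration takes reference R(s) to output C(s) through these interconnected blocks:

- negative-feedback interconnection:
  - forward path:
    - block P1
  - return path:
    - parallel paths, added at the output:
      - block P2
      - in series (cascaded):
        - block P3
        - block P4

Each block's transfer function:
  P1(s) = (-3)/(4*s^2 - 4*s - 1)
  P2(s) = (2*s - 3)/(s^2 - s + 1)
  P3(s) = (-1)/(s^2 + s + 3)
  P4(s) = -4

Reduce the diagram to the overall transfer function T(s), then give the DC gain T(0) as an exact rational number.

(1) series reduction of P3, P4; result 4/(s^2 + s + 3)
(2) parallel reduction of P2, (P3*P4); result (2*s^3 + 3*s^2 - s - 5)/(s^4 + 3*s^2 - 2*s + 3)
(3) collapse the loop (P1 forward, (P2+(P3*P4)) return); result (-3*s^4 - 9*s^2 + 6*s - 9)/(4*s^6 - 4*s^5 + 11*s^4 - 26*s^3 + 8*s^2 - 7*s + 12)
Evaluating the step-3 result (the overall T(s)) at s = 0 gives T(0) = -9/12 = -3/4.

Answer: -3/4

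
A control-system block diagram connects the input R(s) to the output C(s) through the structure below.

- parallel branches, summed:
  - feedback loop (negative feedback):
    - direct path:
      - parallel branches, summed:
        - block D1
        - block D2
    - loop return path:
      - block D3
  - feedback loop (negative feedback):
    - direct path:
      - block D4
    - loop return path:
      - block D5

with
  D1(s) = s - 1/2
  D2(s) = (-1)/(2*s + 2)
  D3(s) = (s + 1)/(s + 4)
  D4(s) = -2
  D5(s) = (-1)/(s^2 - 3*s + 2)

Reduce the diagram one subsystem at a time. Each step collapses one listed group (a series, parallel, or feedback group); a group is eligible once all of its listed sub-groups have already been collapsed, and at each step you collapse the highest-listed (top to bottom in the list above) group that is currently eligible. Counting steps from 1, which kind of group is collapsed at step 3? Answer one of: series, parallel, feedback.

(1) add D1, D2 (parallel)
(2) reduce the feedback loop with forward (D1+D2) and return D3
(3) reduce the feedback loop with forward D4 and return D5
(4) sum the parallel branches [(D1+D2)/(1+(D1+D2)*D3)], [D4/(1+D4*D5)]
At step 3 the group reduced is feedback.

Hence the answer: feedback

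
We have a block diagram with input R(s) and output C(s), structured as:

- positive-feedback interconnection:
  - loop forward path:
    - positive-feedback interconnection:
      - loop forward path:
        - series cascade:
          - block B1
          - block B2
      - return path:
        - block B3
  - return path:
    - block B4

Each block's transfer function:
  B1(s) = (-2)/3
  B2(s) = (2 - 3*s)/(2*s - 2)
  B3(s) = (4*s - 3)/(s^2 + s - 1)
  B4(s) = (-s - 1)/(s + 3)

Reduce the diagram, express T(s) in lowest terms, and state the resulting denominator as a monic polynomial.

Step 1. series reduction of B1, B2; result (3*s - 2)/(3*s - 3)
Step 2. apply the feedback formula to (B1*B2), B3; result (3*s^3 + s^2 - 5*s + 2)/(3*s^3 - 12*s^2 + 11*s - 3)
Step 3. reduce the feedback loop with forward [(B1*B2)/(1-(B1*B2)*B3)] and return B4; result (3*s^4 + 10*s^3 - 2*s^2 - 13*s + 6)/(6*s^4 + s^3 - 29*s^2 + 27*s - 7)
That last expression is T(s), already simplified. Scaling its denominator by 1/6 (the reciprocal of the leading coefficient) yields the monic denominator.

Hence the answer: s^4 + s^3/6 - 29*s^2/6 + 9*s/2 - 7/6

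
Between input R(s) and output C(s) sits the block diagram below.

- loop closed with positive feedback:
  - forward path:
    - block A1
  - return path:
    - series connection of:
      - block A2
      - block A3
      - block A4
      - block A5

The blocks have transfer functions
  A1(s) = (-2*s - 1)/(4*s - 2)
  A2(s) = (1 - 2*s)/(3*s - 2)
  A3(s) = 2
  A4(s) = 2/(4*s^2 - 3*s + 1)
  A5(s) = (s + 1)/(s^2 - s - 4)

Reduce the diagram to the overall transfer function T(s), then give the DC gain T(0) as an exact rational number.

Answer: 2/3

Working:
(1) series reduction of A2, A3, A4, A5: (-8*s^2 - 4*s + 4)/(12*s^5 - 29*s^4 - 22*s^3 + 57*s^2 - 34*s + 8)
(2) collapse the loop (A1 forward, (A2*A3*A4*A5) return): (-24*s^6 + 46*s^5 + 73*s^4 - 92*s^3 + 11*s^2 + 18*s - 8)/(48*s^6 - 140*s^5 - 30*s^4 + 256*s^3 - 266*s^2 + 104*s - 12)
The step-2 result is T(s). Setting s = 0: T(0) = -8/(-12) = 2/3.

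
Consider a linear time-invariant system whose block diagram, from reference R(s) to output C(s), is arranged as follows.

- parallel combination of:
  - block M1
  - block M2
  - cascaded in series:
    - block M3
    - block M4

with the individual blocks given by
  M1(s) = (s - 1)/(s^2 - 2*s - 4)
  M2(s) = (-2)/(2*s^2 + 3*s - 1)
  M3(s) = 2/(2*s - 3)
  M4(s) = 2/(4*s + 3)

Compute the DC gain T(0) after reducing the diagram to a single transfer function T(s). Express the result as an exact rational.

(1) combine M3, M4 in series gives 4/(8*s^2 - 6*s - 9)
(2) combine M1, M2, (M3*M4) in parallel gives (16*s^5 - 12*s^4 - 16*s^3 + 21*s^2 - 94*s - 65)/(16*s^6 - 20*s^5 - 132*s^4 + 19*s^3 + 227*s^2 + 66*s - 36)
Step 2 gives the overall T(s). Then T(0) = -65/(-36) = 65/36.

Final answer: 65/36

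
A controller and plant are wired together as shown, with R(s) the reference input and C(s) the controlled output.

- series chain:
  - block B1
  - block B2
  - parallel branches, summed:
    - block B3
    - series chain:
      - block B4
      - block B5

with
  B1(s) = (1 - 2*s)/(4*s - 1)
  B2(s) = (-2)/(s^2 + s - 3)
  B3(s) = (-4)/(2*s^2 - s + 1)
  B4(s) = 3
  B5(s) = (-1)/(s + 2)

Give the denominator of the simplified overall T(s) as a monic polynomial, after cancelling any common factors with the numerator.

The answer is s^6 + 9*s^5/4 - 21*s^4/8 - 7*s^3/2 + 7*s^2/2 - 29*s/8 + 3/4.

Reasoning:
1. series reduction of B4, B5 = (-3)/(s + 2)
2. parallel reduction of B3, (B4*B5) = (-6*s^2 - s - 11)/(2*s^3 + 3*s^2 - s + 2)
3. multiply B1, B2, (B3+(B4*B5)) (series) = (-24*s^3 + 8*s^2 - 42*s + 22)/(8*s^6 + 18*s^5 - 21*s^4 - 28*s^3 + 28*s^2 - 29*s + 6)
T(s) is the step-3 result (common factors already cancelled). Leading coefficient of the denominator: 8. Divide through by 8 for the monic polynomial.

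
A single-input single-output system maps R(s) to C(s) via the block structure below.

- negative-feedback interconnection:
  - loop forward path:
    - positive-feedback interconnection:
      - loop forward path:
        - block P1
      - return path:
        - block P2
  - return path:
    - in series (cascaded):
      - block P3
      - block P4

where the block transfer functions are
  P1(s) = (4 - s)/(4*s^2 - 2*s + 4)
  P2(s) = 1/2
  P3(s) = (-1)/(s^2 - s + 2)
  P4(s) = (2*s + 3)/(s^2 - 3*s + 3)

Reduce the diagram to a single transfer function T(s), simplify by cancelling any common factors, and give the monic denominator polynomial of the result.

(1) close the feedback loop around P1, P2; result (8 - 2*s)/(8*s^2 - 3*s + 4)
(2) cascade P3, P4; result (-2*s - 3)/(s^4 - 4*s^3 + 8*s^2 - 9*s + 6)
(3) feedback reduction of [P1/(1-P1*P2)], (P3*P4); result (-2*s^5 + 16*s^4 - 48*s^3 + 82*s^2 - 84*s + 48)/(8*s^6 - 35*s^5 + 80*s^4 - 112*s^3 + 111*s^2 - 64*s)
The result of step 3 is T(s) in lowest terms. Its denominator has leading coefficient 8; dividing the denominator through by 8 makes it monic.

Final answer: s^6 - 35*s^5/8 + 10*s^4 - 14*s^3 + 111*s^2/8 - 8*s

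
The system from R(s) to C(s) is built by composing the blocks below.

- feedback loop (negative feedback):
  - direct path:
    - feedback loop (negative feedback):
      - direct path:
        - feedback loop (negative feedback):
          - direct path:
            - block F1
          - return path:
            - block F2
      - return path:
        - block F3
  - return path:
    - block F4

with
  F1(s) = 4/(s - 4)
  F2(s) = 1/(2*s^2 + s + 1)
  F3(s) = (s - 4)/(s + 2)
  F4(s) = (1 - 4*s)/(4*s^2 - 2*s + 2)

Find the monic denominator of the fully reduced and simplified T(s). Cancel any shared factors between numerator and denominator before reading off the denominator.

Answer: s^6 + 2*s^5 - 109*s^4/4 - 11*s^3/2 - 73*s^2/4 - 3*s - 3

Working:
(1) apply the feedback formula to F1, F2 = (8*s^2 + 4*s + 4)/(2*s^3 - 7*s^2 - 3*s)
(2) close the feedback loop around [F1/(1+F1*F2)], F3 = (8*s^3 + 20*s^2 + 12*s + 8)/(2*s^4 + 5*s^3 - 45*s^2 - 18*s - 16)
(3) feedback reduction of [[F1/(1+F1*F2)]/(1+[F1/(1+F1*F2)]*F3)], F4 = (16*s^5 + 32*s^4 + 12*s^3 + 24*s^2 + 4*s + 8)/(4*s^6 + 8*s^5 - 109*s^4 - 22*s^3 - 73*s^2 - 12*s - 12)
That last expression is T(s), already simplified. Scaling its denominator by 1/4 (the reciprocal of the leading coefficient) yields the monic denominator.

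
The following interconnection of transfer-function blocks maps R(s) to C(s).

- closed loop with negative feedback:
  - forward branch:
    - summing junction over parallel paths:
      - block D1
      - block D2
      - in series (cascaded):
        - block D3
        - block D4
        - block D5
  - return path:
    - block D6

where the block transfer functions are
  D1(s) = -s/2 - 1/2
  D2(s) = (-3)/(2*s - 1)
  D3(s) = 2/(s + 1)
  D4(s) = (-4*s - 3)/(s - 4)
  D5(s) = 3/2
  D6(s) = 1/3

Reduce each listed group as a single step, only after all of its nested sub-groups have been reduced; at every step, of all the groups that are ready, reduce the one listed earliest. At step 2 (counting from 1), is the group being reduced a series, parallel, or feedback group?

Step 1: cascade D3, D4, D5
Step 2: reduce the parallel group D1, D2, (D3*D4*D5)
Step 3: feedback reduction of (D1+D2+(D3*D4*D5)), D6
Step 2 collapses a parallel group.

Therefore the answer is parallel.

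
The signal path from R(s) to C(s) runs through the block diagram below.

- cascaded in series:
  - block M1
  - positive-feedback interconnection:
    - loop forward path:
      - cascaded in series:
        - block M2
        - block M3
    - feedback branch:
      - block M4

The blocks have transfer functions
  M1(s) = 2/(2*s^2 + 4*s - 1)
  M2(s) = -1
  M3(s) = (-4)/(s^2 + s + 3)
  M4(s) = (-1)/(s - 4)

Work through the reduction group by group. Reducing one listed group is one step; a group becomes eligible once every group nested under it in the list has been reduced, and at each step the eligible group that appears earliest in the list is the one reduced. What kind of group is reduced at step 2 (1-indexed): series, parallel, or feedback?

Reducing step by step:

(1) cascade M2, M3
(2) close the feedback loop around (M2*M3), M4
(3) cascade M1, [(M2*M3)/(1-(M2*M3)*M4)]
At step 2 the group reduced is feedback.

Answer: feedback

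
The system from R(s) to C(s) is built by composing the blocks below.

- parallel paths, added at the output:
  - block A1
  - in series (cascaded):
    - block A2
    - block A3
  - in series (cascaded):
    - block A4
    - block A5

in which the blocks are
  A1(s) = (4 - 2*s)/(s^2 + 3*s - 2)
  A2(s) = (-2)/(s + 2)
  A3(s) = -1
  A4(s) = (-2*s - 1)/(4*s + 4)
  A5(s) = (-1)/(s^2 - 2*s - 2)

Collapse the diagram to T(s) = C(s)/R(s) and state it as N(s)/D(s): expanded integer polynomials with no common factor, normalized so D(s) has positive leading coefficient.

Answer: (26*s^4 + 3*s^3 - 99*s^2 - 116*s - 36)/(4*s^6 + 16*s^5 - 20*s^4 - 120*s^3 - 88*s^2 + 32*s + 32)

Working:
1. multiply A2, A3 (series), giving 2/(s + 2)
2. series reduction of A4, A5, giving (2*s + 1)/(4*s^3 - 4*s^2 - 16*s - 8)
3. parallel reduction of A1, (A2*A3), (A4*A5) - this is the overall T(s), already in the required normalized form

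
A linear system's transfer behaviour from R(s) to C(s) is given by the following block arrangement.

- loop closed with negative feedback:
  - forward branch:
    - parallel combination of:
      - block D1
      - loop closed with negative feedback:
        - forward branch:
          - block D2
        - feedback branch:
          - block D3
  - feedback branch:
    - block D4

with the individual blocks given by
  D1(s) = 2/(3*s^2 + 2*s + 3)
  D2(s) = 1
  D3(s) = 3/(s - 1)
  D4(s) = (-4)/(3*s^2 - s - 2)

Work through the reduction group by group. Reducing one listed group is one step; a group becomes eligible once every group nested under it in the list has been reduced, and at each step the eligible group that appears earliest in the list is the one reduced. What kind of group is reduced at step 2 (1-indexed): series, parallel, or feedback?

Step 1 - collapse the loop (D2 forward, D3 return)
Step 2 - reduce the parallel group D1, [D2/(1+D2*D3)]
Step 3 - collapse the loop ((D1+[D2/(1+D2*D3)]) forward, D4 return)
So the answer for step 2 is parallel.

Therefore the answer is parallel.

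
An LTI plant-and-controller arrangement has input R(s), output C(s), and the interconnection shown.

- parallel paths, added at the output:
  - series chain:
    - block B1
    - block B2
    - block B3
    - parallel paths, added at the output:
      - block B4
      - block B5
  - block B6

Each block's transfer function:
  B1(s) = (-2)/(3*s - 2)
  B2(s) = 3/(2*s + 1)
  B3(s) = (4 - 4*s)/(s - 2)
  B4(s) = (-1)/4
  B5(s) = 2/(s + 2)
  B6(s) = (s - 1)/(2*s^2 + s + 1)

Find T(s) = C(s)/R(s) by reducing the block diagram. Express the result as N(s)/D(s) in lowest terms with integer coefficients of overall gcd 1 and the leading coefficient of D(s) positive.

Answer: (6*s^5 - 19*s^4 + 53*s^3 - 6*s^2 + 10*s - 44)/(12*s^6 + 4*s^5 - 47*s^4 - 19*s^3 - 6*s^2 + 12*s + 8)

Working:
1. add B4, B5 (parallel) -> (6 - s)/(4*s + 8)
2. combine B1, B2, B3, (B4+B5) in series -> (-6*s^2 + 42*s - 36)/(6*s^4 - s^3 - 26*s^2 + 4*s + 8)
3. combine (B1*B2*B3*(B4+B5)), B6 in parallel; the result is T(s) itself (integer coefficients, no common factor, positive leading denominator coefficient)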